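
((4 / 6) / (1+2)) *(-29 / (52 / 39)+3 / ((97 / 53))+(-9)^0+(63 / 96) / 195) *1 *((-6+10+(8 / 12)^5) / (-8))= 967635371 / 441249120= 2.19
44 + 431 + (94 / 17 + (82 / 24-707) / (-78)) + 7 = 496.55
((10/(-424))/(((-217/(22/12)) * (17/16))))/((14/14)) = 110/586551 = 0.00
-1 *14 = -14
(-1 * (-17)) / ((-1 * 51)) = -1 / 3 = -0.33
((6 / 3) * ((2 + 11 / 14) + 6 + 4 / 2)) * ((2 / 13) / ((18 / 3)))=151 / 273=0.55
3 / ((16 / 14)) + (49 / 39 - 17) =-4093 / 312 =-13.12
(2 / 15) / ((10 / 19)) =0.25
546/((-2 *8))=-273/8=-34.12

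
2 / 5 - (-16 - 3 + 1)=92 / 5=18.40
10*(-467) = -4670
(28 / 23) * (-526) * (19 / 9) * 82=-110851.32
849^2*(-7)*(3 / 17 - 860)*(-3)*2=-442509825114 / 17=-26029989712.59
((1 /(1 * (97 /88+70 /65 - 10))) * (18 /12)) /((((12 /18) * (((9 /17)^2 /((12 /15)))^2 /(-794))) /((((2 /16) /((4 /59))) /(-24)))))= -279752670769 /1956708900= -142.97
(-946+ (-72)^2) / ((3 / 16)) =67808 / 3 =22602.67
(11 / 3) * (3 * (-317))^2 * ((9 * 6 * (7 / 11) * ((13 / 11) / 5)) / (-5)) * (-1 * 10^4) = 592563535200 / 11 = 53869412290.91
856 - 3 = 853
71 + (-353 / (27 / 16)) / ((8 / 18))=-1199 / 3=-399.67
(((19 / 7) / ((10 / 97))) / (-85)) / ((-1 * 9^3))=1843 / 4337550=0.00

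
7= 7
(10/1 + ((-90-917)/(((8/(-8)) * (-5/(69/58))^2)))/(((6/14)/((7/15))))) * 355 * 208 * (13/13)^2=111895094324/21025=5322002.11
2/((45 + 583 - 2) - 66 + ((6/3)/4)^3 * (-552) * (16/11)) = 11/2528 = 0.00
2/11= 0.18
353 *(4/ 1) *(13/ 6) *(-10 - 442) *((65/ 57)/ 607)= -269649640/ 103797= -2597.86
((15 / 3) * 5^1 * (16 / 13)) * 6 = 2400 / 13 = 184.62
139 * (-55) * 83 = -634535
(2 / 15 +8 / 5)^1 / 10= 13 / 75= 0.17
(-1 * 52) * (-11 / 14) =286 / 7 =40.86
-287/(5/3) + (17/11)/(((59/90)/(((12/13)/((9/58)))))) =-6672657/42185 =-158.18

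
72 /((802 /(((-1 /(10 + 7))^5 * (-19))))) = 684 /569362657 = 0.00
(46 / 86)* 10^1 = 230 / 43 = 5.35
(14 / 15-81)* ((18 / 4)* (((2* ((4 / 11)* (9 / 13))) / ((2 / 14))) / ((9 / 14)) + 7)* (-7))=9003897 / 286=31482.16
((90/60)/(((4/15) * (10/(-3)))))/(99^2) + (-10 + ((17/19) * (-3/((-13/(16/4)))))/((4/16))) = -9606679/1434576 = -6.70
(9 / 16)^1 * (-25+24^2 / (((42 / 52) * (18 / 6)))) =119.65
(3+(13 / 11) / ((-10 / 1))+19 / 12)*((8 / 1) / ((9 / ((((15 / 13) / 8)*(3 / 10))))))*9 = 8841 / 5720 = 1.55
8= 8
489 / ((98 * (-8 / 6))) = -3.74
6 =6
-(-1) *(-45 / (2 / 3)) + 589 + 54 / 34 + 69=592.09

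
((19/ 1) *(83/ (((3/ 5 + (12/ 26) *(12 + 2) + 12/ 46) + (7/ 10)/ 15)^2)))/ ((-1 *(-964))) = 793042745625/ 26324968155169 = 0.03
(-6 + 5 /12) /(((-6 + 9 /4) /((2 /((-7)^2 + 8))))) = 134 /2565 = 0.05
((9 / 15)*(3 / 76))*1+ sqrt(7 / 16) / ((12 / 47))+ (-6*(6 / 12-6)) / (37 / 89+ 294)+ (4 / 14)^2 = 106071023 / 487899860+ 47*sqrt(7) / 48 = 2.81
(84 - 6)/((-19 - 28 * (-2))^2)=78/1369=0.06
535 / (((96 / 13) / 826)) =2872415 / 48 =59841.98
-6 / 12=-1 / 2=-0.50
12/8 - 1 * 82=-161/2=-80.50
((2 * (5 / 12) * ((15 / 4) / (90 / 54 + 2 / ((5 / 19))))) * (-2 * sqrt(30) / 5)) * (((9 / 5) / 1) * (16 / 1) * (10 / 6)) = -900 * sqrt(30) / 139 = -35.46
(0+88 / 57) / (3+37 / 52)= 4576 / 11001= 0.42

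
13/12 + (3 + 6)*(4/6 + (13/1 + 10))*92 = 235165/12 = 19597.08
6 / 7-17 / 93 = 439 / 651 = 0.67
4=4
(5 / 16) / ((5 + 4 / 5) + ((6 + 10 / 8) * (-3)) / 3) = -25 / 116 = -0.22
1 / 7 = 0.14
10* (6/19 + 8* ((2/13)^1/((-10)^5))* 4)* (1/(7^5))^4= 69632/1759704444241978950625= 0.00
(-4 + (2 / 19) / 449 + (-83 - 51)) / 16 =-294319 / 34124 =-8.62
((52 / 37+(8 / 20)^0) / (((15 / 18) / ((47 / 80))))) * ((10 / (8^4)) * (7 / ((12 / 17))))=497777 / 12124160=0.04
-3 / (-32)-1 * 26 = -829 / 32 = -25.91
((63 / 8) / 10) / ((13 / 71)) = 4473 / 1040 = 4.30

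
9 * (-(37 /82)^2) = -12321 /6724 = -1.83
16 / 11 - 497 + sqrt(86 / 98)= -5451 / 11 + sqrt(43) / 7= -494.61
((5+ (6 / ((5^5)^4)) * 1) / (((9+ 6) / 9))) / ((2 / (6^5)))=5561828613281319984 / 476837158203125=11664.00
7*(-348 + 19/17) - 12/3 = -41347/17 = -2432.18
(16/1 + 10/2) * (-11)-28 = -259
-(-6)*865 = 5190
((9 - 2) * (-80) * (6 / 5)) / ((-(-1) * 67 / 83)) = -55776 / 67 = -832.48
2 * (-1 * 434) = -868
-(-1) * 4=4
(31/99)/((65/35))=217/1287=0.17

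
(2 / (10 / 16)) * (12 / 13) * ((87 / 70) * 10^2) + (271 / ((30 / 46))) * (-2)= -633286 / 1365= -463.95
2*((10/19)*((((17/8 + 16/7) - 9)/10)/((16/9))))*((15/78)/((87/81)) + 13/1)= -1209699/337792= -3.58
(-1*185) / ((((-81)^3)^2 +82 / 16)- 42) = -1480 / 2259436291553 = -0.00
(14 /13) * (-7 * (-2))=196 /13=15.08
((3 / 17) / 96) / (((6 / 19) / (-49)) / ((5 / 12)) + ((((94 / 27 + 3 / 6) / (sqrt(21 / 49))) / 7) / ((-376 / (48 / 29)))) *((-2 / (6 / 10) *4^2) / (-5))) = -0.03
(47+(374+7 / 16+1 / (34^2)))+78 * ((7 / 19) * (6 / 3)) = 42075297 / 87856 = 478.91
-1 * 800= -800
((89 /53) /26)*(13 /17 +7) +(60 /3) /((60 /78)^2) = 2008867 /58565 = 34.30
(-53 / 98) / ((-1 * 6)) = 53 / 588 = 0.09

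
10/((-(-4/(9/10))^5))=59049/10240000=0.01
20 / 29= 0.69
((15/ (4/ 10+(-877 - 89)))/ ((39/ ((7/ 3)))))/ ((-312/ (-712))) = -15575/ 7343388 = -0.00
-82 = -82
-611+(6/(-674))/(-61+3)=-11942603/19546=-611.00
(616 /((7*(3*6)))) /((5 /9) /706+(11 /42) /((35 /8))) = 7610680 /94417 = 80.61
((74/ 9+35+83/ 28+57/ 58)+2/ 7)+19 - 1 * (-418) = 484.45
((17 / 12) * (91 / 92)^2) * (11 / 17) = 91091 / 101568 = 0.90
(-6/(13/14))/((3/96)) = -2688/13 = -206.77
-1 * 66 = -66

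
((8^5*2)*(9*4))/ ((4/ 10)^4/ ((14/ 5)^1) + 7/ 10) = 4128768000/ 1241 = 3326968.57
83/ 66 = 1.26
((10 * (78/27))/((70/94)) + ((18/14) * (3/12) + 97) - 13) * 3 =31025/84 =369.35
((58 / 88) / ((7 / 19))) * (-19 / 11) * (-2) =10469 / 1694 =6.18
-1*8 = -8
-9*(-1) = 9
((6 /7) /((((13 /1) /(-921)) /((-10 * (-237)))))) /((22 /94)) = -615541140 /1001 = -614926.21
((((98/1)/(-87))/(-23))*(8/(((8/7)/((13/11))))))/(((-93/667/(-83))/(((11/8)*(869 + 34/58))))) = 518505897/1798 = 288379.25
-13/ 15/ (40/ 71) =-1.54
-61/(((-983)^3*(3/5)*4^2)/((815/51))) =248575/2325262388976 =0.00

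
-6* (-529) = 3174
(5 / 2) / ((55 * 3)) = 1 / 66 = 0.02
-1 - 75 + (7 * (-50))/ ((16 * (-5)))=-573/ 8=-71.62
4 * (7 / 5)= 28 / 5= 5.60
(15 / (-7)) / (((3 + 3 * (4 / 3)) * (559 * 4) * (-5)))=3 / 109564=0.00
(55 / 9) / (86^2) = 0.00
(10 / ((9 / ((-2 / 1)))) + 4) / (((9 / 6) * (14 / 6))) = 32 / 63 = 0.51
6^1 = 6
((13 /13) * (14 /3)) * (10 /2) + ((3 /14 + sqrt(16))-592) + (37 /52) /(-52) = -32052641 /56784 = -564.47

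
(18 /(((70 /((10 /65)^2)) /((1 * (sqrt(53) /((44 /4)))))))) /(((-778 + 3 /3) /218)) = -2616 * sqrt(53) /16851835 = -0.00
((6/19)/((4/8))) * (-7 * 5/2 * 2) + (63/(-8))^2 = 48531/1216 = 39.91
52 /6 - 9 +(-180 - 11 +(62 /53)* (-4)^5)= -220886 /159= -1389.22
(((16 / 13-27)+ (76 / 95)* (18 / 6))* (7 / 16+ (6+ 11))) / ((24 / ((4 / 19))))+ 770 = 30289133 / 39520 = 766.43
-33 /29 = -1.14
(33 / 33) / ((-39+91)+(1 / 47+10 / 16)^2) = 141376 / 7410601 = 0.02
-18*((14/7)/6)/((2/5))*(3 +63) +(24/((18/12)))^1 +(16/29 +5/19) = -536225/551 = -973.19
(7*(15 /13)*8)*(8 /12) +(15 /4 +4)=2643 /52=50.83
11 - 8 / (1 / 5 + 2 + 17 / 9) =208 / 23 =9.04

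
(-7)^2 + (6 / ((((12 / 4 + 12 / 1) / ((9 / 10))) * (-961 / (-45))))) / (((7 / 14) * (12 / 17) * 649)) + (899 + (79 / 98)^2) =28411633818803 / 29949545780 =948.65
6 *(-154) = -924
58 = 58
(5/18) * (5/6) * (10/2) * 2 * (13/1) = 1625/54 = 30.09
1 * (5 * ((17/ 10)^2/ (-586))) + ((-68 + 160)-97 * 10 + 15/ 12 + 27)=-9959359/ 11720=-849.77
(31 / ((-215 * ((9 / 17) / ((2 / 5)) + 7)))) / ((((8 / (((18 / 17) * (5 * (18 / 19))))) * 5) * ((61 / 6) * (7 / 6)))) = -90396 / 493635485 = -0.00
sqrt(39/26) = sqrt(6)/2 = 1.22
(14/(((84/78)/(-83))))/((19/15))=-16185/19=-851.84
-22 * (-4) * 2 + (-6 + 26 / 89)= 15156 / 89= 170.29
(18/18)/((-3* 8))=-0.04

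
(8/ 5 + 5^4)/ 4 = 156.65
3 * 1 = 3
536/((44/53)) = 7102/11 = 645.64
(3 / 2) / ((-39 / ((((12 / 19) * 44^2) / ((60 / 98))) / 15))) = -94864 / 18525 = -5.12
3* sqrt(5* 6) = 3* sqrt(30) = 16.43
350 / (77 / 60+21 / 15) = 3000 / 23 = 130.43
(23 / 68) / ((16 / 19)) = 437 / 1088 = 0.40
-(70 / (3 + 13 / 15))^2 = -275625 / 841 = -327.73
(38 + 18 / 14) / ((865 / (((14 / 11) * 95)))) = 950 / 173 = 5.49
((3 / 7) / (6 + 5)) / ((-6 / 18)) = -9 / 77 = -0.12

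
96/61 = 1.57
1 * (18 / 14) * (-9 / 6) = -27 / 14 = -1.93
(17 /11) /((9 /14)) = 238 /99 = 2.40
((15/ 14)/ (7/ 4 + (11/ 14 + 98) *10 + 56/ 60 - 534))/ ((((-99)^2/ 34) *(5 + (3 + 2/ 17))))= 14450/ 14408061327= 0.00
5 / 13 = 0.38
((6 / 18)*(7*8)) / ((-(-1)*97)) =56 / 291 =0.19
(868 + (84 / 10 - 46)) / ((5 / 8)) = 33216 / 25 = 1328.64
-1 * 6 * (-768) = 4608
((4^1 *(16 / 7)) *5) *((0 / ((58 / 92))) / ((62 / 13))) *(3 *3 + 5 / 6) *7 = 0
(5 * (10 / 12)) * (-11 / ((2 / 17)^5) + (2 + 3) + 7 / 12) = -1171368625 / 576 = -2033626.09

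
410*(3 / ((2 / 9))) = 5535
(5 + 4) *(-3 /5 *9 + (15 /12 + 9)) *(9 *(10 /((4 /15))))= 117855 /8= 14731.88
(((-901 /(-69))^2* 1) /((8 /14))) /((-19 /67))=-1052.23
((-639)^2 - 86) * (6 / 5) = 489882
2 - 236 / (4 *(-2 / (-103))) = -6073 / 2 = -3036.50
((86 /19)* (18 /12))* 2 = 258 /19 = 13.58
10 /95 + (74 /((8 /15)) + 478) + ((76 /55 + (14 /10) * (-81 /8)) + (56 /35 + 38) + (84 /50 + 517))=48585899 /41800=1162.34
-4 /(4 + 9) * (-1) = 4 /13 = 0.31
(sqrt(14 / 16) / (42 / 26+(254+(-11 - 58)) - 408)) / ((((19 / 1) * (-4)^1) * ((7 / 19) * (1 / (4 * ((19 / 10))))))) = 247 * sqrt(14) / 805840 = 0.00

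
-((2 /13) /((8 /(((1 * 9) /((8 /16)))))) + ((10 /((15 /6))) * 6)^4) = -8626185 /26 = -331776.35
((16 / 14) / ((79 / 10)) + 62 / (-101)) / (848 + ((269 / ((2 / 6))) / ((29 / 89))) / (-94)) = -71437556 / 125100945725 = -0.00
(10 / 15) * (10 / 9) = 20 / 27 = 0.74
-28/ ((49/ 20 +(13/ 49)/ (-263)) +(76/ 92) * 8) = -165984560/ 53694149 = -3.09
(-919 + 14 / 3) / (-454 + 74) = 2743 / 1140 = 2.41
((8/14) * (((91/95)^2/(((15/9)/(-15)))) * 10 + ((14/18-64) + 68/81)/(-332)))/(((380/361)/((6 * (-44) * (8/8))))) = 11808.05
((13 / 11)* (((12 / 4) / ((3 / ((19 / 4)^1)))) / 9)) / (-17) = -247 / 6732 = -0.04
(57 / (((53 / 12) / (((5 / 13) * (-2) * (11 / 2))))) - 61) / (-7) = 79649 / 4823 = 16.51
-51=-51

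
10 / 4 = 5 / 2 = 2.50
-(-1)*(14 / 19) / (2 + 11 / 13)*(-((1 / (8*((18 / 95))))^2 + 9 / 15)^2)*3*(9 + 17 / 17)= -1048353932899 / 125948805120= -8.32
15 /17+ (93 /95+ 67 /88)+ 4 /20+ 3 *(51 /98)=30528873 /6963880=4.38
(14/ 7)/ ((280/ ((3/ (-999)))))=-1/ 46620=-0.00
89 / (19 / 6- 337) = -534 / 2003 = -0.27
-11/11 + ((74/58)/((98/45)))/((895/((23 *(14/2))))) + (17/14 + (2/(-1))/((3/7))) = -473870/109011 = -4.35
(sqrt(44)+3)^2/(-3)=-53/3 - 4* sqrt(11)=-30.93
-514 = -514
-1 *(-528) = 528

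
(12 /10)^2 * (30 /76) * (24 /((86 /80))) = 10368 /817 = 12.69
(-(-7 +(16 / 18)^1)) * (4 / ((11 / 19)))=380 / 9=42.22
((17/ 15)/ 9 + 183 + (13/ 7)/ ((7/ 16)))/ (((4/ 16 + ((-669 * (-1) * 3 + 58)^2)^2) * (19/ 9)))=4957832/ 1015736725555926465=0.00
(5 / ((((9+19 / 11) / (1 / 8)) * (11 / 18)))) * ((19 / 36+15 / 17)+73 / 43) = 408925 / 1380128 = 0.30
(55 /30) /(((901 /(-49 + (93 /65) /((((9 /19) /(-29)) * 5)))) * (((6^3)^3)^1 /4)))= -89177 /1659938248800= -0.00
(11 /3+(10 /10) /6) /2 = 23 /12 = 1.92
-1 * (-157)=157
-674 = -674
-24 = -24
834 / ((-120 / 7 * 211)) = -973 / 4220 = -0.23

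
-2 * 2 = -4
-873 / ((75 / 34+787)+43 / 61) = -1810602 / 1638275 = -1.11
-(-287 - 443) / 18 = 365 / 9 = 40.56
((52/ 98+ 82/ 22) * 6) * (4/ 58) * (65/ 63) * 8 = 1591200/ 109417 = 14.54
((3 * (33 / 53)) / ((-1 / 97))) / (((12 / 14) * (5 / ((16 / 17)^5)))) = -11747721216 / 376262105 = -31.22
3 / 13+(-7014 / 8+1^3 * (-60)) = -48699 / 52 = -936.52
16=16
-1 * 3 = -3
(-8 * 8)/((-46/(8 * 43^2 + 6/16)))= 473356/23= 20580.70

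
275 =275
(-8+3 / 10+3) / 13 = -47 / 130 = -0.36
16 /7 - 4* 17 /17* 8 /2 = -96 /7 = -13.71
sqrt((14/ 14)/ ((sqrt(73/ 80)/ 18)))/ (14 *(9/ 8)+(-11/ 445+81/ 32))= 85440 *sqrt(2) *5^(1/ 4) *73^(3/ 4)/ 18978029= 0.24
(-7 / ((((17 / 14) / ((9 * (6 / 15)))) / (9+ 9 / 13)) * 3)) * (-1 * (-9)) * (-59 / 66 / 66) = 1092798 / 133705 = 8.17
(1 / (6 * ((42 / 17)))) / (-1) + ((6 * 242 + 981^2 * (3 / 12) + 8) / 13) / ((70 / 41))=27481843 / 2520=10905.49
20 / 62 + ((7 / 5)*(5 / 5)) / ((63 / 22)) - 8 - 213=-307163 / 1395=-220.19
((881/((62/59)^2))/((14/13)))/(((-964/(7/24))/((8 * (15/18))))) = -199339465/133402176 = -1.49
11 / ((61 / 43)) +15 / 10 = 1129 / 122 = 9.25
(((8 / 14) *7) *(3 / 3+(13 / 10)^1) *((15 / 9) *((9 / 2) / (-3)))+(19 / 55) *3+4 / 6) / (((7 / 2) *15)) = -1004 / 2475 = -0.41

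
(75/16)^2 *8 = 5625/32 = 175.78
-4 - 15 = -19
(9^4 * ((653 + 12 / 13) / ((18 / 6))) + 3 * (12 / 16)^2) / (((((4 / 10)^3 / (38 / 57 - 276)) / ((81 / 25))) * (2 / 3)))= -49755875126895 / 1664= -29901367263.76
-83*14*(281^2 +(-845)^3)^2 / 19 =-22257639320111381323.79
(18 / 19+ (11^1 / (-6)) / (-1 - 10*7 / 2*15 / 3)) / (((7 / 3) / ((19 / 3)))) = 1747 / 672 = 2.60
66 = 66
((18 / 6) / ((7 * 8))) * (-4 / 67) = -3 / 938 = -0.00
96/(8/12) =144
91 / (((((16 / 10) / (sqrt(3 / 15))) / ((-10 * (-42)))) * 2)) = 9555 * sqrt(5) / 4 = 5341.41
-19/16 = -1.19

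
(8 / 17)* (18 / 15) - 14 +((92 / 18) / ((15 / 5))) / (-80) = -247063 / 18360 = -13.46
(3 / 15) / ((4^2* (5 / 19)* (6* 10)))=19 / 24000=0.00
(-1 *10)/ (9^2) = -10/ 81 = -0.12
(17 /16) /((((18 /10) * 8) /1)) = 85 /1152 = 0.07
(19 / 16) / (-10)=-19 / 160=-0.12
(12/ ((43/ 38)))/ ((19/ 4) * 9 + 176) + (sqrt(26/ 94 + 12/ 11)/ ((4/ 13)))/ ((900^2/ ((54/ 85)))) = 0.05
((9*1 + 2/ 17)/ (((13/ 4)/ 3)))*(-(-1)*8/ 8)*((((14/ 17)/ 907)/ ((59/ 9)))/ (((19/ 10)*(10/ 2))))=468720/ 3819918479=0.00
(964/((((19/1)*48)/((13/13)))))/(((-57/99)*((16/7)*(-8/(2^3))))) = 18557/23104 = 0.80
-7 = -7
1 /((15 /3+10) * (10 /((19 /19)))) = 1 /150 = 0.01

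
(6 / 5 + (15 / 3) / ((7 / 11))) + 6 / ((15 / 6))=401 / 35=11.46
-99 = -99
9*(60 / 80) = 27 / 4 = 6.75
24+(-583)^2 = 339913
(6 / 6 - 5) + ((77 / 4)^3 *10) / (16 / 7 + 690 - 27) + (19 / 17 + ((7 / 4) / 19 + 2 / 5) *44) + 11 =136.99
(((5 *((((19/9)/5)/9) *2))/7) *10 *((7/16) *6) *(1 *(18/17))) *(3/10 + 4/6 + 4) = 2831/306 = 9.25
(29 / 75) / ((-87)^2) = 1 / 19575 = 0.00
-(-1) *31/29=1.07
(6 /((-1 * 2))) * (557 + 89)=-1938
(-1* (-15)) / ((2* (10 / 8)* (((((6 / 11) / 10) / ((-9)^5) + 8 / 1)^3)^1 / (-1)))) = -7612252689388272750 / 649578671147338578359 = -0.01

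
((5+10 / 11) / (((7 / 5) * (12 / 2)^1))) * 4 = 650 / 231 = 2.81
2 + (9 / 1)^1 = 11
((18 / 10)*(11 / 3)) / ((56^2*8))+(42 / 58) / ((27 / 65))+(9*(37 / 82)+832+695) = 2057534782573 / 1342333440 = 1532.80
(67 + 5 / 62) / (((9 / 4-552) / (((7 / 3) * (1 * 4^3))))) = -3726464 / 204507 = -18.22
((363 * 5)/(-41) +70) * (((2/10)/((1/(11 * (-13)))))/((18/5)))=-150865/738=-204.42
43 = 43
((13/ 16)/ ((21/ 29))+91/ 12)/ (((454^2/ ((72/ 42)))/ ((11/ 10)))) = 6435/ 80797472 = 0.00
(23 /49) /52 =23 /2548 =0.01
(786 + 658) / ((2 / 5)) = 3610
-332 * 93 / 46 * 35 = -23492.61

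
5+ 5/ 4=25/ 4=6.25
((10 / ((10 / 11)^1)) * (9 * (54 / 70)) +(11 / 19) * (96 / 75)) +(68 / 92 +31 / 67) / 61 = 24107920299 / 312553325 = 77.13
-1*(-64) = 64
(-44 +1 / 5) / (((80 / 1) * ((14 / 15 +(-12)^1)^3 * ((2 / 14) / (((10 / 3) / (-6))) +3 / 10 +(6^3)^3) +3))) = 344925 / 8605028075080688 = 0.00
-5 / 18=-0.28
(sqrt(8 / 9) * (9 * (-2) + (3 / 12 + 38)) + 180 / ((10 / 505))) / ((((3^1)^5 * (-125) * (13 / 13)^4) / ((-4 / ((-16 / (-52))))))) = 13 * sqrt(2) / 2250 + 2626 / 675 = 3.90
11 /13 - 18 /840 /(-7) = 10819 /12740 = 0.85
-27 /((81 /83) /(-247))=20501 /3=6833.67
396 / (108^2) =11 / 324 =0.03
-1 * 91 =-91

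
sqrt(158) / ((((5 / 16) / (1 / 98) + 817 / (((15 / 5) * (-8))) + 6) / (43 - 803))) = -9120 * sqrt(158) / 31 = -3697.96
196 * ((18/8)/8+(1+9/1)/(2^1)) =8281/8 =1035.12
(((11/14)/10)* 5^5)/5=1375/28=49.11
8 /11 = 0.73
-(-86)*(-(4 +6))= -860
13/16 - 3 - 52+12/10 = -4239/80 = -52.99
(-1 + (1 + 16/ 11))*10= 14.55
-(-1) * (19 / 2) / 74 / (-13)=-19 / 1924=-0.01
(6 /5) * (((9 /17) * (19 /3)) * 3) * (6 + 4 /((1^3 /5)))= 26676 /85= 313.84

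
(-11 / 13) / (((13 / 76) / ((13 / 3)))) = -836 / 39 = -21.44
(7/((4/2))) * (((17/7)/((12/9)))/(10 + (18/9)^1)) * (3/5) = 51/160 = 0.32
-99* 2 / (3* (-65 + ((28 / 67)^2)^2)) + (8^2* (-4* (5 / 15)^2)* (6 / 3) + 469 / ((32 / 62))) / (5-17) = -158287974659923 / 2262311785152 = -69.97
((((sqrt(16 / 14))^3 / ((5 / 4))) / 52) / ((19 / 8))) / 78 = 64 * sqrt(14) / 2360085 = 0.00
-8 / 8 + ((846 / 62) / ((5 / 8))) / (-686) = -54857 / 53165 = -1.03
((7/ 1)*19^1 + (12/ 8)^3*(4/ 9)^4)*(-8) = -258808/ 243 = -1065.05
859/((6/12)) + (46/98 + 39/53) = 4464776/2597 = 1719.21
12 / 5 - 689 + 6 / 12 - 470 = -11561 / 10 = -1156.10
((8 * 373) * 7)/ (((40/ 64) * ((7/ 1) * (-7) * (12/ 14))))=-11936/ 15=-795.73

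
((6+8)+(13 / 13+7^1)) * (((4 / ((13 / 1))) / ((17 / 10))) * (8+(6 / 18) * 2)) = 1760 / 51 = 34.51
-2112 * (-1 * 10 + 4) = 12672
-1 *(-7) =7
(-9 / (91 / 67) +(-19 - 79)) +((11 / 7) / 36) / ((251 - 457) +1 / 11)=-776343913 / 7420140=-104.63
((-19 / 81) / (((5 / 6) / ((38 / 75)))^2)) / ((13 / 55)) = -1207184 / 3290625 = -0.37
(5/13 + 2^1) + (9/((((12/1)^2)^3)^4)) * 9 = 30424719300063162569588749/12758753254865197206601728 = 2.38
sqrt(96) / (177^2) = 4 * sqrt(6) / 31329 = 0.00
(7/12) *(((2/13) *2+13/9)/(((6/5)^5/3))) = 4484375/3639168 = 1.23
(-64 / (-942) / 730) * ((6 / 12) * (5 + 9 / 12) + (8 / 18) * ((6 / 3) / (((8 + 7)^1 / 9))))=818 / 2578725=0.00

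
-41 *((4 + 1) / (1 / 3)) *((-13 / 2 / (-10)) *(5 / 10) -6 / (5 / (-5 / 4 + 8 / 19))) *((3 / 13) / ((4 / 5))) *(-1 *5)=9252675 / 7904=1170.63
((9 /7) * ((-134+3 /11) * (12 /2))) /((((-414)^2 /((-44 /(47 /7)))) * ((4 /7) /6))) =10297 /24863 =0.41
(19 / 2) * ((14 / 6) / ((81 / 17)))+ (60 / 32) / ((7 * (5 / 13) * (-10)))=4.58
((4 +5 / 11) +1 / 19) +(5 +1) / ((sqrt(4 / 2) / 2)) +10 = 22.99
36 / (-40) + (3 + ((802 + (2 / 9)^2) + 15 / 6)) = 806.65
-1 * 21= -21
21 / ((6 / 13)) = 91 / 2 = 45.50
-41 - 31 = -72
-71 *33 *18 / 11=-3834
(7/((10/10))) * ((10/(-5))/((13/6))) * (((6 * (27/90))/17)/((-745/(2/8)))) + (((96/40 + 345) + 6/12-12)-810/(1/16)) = -20784949067/1646450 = -12624.10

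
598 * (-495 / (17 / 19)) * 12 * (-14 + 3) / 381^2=82488120 / 274193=300.84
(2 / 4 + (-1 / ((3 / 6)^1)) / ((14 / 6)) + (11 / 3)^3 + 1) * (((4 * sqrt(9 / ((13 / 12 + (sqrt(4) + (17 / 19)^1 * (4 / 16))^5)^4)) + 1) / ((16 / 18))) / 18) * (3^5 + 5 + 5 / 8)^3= 830665548827143119257224014991917 / 17249606598916737734557696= 48155622.80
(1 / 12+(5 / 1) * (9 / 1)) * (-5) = -2705 / 12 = -225.42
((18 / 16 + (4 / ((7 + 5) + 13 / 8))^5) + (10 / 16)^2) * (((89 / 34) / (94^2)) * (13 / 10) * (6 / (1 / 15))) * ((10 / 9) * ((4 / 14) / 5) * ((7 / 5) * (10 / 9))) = 0.01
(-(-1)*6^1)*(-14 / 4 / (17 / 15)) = -315 / 17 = -18.53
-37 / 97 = -0.38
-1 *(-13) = 13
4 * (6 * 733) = 17592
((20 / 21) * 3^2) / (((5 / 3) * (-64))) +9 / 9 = 103 / 112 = 0.92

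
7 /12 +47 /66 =57 /44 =1.30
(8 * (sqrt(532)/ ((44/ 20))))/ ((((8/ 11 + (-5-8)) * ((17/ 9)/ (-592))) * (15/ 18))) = 18944 * sqrt(133)/ 85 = 2570.27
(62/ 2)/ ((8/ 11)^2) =3751/ 64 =58.61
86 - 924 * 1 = -838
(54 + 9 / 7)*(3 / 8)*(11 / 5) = 12771 / 280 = 45.61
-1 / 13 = -0.08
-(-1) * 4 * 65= 260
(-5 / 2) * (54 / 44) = -135 / 44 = -3.07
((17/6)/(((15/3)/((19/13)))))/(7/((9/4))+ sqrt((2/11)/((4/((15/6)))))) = 596904/2215915 -8721 * sqrt(55)/2215915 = 0.24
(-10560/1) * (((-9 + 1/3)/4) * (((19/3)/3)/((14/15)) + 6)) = 3969680/21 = 189032.38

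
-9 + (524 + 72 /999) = 57173 /111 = 515.07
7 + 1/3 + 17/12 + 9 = 71/4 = 17.75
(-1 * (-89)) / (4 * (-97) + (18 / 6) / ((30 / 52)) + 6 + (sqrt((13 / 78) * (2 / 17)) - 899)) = -144771405 / 2075273666 - 2225 * sqrt(51) / 2075273666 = -0.07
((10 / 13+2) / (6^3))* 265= 265 / 78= 3.40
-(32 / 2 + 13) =-29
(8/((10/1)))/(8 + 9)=4/85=0.05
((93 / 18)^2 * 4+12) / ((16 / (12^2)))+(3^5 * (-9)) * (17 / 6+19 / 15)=-78977 / 10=-7897.70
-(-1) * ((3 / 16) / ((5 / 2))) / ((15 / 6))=3 / 100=0.03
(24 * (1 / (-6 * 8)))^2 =1 / 4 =0.25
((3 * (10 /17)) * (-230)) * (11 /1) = -75900 /17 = -4464.71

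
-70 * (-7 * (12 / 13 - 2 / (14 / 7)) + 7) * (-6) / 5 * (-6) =-49392 / 13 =-3799.38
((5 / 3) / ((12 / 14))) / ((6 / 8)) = 70 / 27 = 2.59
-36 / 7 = -5.14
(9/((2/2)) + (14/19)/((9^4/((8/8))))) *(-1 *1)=-9.00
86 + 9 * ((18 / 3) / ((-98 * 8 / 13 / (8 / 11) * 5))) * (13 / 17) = 85.90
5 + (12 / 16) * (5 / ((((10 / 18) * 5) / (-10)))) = -8.50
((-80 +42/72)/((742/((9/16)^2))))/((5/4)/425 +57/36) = -6561405/307342336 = -0.02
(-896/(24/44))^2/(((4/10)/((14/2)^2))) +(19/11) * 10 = 32724287150/99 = 330548355.05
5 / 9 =0.56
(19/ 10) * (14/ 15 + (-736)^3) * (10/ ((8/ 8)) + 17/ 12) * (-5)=7783391459539/ 180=43241063664.11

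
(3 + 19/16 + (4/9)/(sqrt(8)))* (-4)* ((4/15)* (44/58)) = -1474/435 - 352* sqrt(2)/3915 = -3.52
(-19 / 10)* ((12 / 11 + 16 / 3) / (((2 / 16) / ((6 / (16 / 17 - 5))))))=547808 / 3795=144.35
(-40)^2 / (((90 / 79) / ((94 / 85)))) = 237632 / 153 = 1553.15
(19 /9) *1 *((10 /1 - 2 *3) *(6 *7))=1064 /3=354.67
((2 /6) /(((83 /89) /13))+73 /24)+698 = 705.69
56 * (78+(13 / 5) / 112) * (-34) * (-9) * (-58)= -387731682 / 5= -77546336.40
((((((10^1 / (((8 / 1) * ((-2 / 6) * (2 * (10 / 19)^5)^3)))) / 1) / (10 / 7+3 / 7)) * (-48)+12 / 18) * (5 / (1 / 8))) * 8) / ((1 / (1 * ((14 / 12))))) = 20084703860524358149577 / 292500000000000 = 68665654.22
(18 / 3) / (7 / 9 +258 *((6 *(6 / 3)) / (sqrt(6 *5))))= -1890 / 129400171 +250776 *sqrt(30) / 129400171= 0.01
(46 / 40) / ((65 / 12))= 69 / 325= 0.21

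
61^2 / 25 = 148.84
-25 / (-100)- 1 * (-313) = 1253 / 4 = 313.25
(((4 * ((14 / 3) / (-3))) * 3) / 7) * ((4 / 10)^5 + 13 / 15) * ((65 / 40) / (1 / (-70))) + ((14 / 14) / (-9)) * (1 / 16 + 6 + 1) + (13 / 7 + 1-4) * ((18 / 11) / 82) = 8371969171 / 31570000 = 265.19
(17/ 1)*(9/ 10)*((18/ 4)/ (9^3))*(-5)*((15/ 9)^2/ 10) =-85/ 648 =-0.13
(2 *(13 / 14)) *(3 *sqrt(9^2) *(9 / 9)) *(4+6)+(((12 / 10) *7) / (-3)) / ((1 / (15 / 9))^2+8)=733100 / 1463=501.09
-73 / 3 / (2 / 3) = -73 / 2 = -36.50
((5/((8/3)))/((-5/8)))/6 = -1/2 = -0.50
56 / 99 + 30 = 3026 / 99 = 30.57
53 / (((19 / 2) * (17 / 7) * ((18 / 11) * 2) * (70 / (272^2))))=634304 / 855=741.88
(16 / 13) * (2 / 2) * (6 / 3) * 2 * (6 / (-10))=-192 / 65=-2.95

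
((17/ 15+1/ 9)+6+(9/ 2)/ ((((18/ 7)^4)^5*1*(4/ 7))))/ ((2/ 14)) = 2873232122839559602822702421/ 56658827628427014108610560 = 50.71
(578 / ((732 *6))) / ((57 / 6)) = 289 / 20862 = 0.01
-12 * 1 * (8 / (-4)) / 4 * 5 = 30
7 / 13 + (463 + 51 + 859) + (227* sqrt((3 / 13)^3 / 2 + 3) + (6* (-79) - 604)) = 3842 / 13 + 227* sqrt(343434) / 338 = 689.12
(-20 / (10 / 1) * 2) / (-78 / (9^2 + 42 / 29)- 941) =0.00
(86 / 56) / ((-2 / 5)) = -215 / 56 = -3.84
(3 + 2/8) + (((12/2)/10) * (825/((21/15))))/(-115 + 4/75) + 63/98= 197189/241388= 0.82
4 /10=0.40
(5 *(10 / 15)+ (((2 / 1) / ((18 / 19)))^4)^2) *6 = 34254104222 / 14348907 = 2387.23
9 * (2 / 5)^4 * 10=288 / 125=2.30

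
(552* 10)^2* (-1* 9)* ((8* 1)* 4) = -8775475200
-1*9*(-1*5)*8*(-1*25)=-9000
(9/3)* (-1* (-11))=33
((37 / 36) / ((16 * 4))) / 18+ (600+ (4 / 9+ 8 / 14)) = 174477571 / 290304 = 601.02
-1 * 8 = -8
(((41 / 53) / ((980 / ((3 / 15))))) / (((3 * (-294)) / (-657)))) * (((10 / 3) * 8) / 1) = 5986 / 1908795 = 0.00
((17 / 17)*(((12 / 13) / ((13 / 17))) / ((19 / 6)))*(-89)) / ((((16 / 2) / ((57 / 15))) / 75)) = -204255 / 169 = -1208.61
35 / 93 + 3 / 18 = 101 / 186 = 0.54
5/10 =1/2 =0.50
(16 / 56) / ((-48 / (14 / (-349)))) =1 / 4188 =0.00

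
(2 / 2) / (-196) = -1 / 196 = -0.01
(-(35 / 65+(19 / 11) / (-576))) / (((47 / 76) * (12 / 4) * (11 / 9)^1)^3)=-907548585 / 19760943059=-0.05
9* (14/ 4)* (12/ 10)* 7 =1323/ 5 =264.60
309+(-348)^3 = -42143883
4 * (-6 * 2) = -48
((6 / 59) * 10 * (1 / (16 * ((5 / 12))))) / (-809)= -0.00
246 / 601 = 0.41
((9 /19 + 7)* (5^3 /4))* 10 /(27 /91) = 4038125 /513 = 7871.59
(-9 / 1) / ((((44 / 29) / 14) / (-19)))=1577.86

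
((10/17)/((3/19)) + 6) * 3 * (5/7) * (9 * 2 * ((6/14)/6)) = 22320/833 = 26.79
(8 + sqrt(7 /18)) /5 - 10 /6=-1 /15 + sqrt(14) /30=0.06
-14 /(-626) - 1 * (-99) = 30994 /313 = 99.02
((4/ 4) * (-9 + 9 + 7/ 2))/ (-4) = -7/ 8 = -0.88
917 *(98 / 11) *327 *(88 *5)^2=517196803200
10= 10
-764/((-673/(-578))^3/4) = -590115286912/304821217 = -1935.94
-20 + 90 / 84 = -265 / 14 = -18.93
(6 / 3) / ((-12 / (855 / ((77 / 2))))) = -3.70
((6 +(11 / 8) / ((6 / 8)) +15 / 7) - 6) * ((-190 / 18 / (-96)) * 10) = 79325 / 18144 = 4.37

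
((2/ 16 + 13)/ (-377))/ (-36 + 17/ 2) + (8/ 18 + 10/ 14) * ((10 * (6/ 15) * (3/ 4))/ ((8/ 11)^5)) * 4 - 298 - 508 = -526257829975/ 713416704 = -737.66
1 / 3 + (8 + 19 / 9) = 94 / 9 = 10.44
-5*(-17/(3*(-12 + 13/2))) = -170/33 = -5.15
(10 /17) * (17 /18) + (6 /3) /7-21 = -1270 /63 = -20.16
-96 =-96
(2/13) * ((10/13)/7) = 20/1183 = 0.02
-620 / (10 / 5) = -310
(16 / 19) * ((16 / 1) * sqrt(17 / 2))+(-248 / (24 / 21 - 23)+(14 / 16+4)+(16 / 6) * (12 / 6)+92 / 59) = 1669205 / 72216+128 * sqrt(34) / 19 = 62.40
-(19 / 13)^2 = -361 / 169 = -2.14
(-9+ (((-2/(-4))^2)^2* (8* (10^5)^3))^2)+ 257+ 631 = 250000000000000000000000000879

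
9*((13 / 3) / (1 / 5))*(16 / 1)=3120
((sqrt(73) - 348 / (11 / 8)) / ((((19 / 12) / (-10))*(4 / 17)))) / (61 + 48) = 1419840 / 22781 - 510*sqrt(73) / 2071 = 60.22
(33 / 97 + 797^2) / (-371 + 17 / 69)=-2125728057 / 1240727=-1713.29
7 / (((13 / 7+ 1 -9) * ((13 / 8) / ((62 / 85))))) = -24304 / 47515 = -0.51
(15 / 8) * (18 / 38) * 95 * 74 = 24975 / 4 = 6243.75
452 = 452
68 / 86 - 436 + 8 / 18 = -168254 / 387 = -434.76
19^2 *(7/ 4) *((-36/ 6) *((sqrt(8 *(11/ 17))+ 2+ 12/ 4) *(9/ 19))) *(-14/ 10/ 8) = 25137 *sqrt(374)/ 680+ 25137/ 16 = 2285.95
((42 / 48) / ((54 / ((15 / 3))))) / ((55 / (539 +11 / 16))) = 5495 / 6912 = 0.79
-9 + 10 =1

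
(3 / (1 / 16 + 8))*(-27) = -10.05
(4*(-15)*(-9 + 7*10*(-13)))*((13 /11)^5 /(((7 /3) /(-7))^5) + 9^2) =-4255653809520 /161051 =-26424261.94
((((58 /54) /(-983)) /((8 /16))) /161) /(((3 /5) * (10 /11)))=-0.00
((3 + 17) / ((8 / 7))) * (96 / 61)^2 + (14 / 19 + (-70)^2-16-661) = 301678291 / 70699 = 4267.08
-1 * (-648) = 648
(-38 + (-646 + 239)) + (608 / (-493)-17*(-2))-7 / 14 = -406955 / 986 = -412.73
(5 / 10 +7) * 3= 45 / 2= 22.50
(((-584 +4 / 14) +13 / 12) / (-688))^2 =2395221481 / 3339915264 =0.72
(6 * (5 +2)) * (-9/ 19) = -378/ 19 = -19.89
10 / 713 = 0.01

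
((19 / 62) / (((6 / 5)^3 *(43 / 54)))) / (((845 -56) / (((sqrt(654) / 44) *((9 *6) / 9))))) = 2375 *sqrt(654) / 61701904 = 0.00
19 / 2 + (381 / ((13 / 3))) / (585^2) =9.50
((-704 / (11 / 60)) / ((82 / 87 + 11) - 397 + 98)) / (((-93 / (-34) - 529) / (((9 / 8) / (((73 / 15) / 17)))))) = -56181600 / 562426967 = -0.10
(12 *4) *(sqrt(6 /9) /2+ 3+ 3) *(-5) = -1440 - 40 *sqrt(6) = -1537.98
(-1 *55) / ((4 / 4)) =-55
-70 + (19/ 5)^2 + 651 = 595.44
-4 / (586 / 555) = -1110 / 293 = -3.79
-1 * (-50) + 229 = 279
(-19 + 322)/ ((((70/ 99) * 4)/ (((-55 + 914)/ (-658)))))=-25767423/ 184240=-139.86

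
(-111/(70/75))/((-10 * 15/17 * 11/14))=1887/110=17.15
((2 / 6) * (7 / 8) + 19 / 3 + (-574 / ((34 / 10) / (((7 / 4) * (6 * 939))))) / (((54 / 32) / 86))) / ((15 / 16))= -69220169954 / 765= -90483882.29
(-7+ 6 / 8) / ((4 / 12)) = -75 / 4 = -18.75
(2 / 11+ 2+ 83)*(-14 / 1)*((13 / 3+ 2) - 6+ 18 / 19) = -957614 / 627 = -1527.30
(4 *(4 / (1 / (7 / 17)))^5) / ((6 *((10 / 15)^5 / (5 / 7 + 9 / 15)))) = 572552064 / 7099285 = 80.65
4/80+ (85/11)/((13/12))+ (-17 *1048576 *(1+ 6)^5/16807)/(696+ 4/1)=-2548369251/100100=-25458.23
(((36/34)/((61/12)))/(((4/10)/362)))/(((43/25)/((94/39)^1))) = 153126000/579683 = 264.15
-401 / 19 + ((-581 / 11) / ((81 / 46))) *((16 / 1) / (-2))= 3705061 / 16929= 218.86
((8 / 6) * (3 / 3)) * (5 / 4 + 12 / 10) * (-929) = -45521 / 15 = -3034.73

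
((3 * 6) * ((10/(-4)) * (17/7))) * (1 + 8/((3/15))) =-31365/7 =-4480.71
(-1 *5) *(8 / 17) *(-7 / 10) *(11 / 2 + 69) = 2086 / 17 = 122.71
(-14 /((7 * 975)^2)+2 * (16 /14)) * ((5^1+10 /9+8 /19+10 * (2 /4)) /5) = 29994116056 /5689490625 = 5.27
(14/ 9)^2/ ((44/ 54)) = 98/ 33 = 2.97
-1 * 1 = -1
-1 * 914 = -914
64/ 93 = 0.69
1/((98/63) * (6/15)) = 1.61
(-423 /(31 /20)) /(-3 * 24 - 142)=4230 /3317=1.28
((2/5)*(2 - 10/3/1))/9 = -8/135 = -0.06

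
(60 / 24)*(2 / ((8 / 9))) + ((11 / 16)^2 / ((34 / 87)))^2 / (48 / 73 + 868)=27030976524297 / 4804068769792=5.63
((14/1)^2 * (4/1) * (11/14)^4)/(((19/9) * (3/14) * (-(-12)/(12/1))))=87846/133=660.50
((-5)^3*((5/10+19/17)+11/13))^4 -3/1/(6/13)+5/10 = 343361478833741585649/38167092496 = 8996270252.17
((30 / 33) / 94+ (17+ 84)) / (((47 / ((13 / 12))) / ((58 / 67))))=9843847 / 4884099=2.02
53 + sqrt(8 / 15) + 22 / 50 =2*sqrt(30) / 15 + 1336 / 25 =54.17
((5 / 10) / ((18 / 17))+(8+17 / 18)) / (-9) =-113 / 108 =-1.05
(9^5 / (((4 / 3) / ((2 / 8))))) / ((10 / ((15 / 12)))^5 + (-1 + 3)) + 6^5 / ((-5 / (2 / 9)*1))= -36205569 / 104864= -345.26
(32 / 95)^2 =1024 / 9025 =0.11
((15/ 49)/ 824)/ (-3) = -5/ 40376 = -0.00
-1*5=-5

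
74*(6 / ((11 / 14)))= 565.09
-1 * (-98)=98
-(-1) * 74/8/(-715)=-37/2860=-0.01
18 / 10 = 9 / 5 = 1.80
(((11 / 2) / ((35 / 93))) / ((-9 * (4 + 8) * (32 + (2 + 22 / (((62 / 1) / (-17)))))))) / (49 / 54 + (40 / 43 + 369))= -454553 / 34839499100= -0.00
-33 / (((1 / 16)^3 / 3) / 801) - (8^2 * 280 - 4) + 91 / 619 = -201067677689 / 619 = -324826619.85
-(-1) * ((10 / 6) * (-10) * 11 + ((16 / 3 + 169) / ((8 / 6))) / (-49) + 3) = -107605 / 588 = -183.00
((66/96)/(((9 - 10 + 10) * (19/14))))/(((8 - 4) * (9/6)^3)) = 77/18468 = 0.00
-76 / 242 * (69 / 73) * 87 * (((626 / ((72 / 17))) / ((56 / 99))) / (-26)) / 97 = 606897297 / 226818592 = 2.68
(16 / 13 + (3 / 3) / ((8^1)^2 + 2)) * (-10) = -5345 / 429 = -12.46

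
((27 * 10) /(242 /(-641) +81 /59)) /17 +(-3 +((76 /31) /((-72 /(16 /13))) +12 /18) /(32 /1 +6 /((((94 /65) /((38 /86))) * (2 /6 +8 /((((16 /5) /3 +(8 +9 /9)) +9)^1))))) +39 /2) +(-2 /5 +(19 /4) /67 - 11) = 77807288577988927247 /3679588463895098820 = 21.15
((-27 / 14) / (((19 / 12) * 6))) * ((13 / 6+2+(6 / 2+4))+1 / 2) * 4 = -180 / 19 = -9.47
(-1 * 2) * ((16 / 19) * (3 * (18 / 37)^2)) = -31104 / 26011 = -1.20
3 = 3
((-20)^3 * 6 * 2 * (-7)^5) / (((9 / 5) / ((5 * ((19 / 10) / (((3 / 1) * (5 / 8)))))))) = 40874624000 / 9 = 4541624888.89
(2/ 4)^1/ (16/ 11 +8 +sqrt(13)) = 44/ 711 - 121 * sqrt(13)/ 18486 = 0.04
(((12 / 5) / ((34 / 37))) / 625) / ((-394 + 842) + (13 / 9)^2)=0.00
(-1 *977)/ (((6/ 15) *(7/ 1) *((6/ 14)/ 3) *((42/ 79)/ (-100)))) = 9647875/ 21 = 459422.62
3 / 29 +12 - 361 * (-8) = 84103 / 29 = 2900.10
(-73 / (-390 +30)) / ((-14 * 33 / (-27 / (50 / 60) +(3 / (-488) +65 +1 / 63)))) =-365931991 / 25566710400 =-0.01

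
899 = 899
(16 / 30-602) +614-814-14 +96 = -10792 / 15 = -719.47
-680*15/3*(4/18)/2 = -377.78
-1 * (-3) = 3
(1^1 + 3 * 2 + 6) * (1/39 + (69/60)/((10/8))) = 922/75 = 12.29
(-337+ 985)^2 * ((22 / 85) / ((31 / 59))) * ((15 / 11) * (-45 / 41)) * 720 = -4816130918400 / 21607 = -222896788.93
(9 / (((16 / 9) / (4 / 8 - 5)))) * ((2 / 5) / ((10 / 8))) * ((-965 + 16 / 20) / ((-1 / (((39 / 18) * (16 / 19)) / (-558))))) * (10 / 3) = 1128114 / 14725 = 76.61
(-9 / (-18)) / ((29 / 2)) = 1 / 29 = 0.03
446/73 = 6.11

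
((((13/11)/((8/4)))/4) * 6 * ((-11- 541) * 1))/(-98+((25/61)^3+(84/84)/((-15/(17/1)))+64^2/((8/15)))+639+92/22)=-18324176130/308008531733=-0.06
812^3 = 535387328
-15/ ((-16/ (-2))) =-15/ 8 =-1.88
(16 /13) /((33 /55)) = 80 /39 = 2.05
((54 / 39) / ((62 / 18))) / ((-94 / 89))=-7209 / 18941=-0.38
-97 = -97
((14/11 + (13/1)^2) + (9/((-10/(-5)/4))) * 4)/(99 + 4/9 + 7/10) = 2.42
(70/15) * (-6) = -28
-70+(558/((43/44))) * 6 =144302/43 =3355.86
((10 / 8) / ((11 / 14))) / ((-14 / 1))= -5 / 44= -0.11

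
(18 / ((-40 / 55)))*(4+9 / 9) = -495 / 4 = -123.75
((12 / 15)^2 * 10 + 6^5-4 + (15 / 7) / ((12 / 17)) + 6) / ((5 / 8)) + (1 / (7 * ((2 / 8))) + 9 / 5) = 2180897 / 175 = 12462.27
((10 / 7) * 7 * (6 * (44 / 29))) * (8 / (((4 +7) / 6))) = 11520 / 29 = 397.24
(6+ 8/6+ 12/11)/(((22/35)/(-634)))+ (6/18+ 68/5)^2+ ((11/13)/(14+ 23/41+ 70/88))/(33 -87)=-244223267844583/29414352825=-8302.86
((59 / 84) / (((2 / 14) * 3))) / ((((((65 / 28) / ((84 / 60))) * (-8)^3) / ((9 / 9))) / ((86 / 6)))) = -124313 / 4492800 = -0.03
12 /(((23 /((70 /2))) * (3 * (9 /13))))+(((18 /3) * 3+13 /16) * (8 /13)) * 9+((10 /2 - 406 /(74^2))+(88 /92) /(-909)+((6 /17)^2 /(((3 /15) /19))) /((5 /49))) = 2794409825594 /11947962559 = 233.88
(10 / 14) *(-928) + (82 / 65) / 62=-9349313 / 14105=-662.84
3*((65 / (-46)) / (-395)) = 39 / 3634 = 0.01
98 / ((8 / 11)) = 539 / 4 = 134.75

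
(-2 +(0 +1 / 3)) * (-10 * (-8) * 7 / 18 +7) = -1715 / 27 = -63.52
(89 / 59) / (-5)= -89 / 295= -0.30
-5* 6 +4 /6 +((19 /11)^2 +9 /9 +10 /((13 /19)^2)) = -244708 /61347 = -3.99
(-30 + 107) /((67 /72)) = 5544 /67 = 82.75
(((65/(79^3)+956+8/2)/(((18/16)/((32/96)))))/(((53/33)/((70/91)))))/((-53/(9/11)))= -37865400400/18004305163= -2.10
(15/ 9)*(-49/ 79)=-245/ 237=-1.03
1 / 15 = 0.07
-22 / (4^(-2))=-352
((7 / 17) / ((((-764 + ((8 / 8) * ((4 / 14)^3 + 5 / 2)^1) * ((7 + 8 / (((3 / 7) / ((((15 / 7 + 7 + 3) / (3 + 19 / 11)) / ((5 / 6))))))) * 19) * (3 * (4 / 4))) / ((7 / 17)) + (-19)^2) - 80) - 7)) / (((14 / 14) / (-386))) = -168675052 / 22245607737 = -0.01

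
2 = 2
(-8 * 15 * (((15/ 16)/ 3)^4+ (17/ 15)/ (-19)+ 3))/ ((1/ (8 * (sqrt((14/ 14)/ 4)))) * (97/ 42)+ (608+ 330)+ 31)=-1157043153/ 3169168384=-0.37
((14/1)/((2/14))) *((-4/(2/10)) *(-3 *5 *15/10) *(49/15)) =144060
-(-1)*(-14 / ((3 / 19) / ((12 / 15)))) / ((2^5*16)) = -133 / 960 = -0.14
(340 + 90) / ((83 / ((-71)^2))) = 2167630 / 83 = 26116.02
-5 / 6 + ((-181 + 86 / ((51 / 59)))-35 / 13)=-112757 / 1326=-85.04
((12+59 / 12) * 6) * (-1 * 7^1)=-1421 / 2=-710.50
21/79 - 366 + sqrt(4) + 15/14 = -401105/1106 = -362.66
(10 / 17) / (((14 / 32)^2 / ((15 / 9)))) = 12800 / 2499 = 5.12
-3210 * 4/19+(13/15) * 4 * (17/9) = -1716604/2565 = -669.24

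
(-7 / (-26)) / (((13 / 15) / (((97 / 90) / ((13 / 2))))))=679 / 13182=0.05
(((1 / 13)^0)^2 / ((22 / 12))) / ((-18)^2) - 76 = -45143 / 594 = -76.00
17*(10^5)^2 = 170000000000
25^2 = 625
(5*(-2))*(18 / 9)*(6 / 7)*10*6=-7200 / 7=-1028.57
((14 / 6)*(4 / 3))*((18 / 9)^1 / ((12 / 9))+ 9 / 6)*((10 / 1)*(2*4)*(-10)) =-22400 / 3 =-7466.67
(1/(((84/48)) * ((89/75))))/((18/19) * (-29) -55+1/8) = -45600/7798091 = -0.01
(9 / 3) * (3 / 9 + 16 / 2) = 25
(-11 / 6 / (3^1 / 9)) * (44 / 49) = -4.94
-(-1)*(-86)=-86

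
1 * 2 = 2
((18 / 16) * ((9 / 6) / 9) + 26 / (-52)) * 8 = -5 / 2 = -2.50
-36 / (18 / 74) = -148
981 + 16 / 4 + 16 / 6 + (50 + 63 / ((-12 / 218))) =-641 / 6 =-106.83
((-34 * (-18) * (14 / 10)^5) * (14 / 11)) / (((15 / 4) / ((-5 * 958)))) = -183939034944 / 34375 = -5350953.74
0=0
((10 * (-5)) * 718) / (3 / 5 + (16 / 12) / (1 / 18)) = -179500 / 123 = -1459.35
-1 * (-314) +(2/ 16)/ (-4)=10047/ 32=313.97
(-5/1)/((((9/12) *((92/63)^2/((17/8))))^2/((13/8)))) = -32879930265/2292457472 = -14.34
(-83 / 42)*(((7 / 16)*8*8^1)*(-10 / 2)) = 830 / 3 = 276.67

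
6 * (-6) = -36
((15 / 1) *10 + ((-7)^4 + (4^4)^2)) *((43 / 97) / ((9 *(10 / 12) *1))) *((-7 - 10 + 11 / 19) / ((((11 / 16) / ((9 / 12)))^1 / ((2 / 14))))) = -10298.91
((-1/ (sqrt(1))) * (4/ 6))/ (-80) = 1/ 120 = 0.01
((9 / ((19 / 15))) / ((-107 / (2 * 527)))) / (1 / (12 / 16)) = -52.49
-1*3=-3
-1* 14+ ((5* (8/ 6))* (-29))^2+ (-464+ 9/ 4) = 1328473/ 36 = 36902.03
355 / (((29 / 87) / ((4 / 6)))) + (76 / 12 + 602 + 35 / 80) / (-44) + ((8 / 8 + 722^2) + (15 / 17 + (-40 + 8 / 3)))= 521944.71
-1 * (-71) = 71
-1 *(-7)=7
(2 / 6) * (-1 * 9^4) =-2187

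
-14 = -14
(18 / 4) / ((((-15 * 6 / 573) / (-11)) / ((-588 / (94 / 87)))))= -80609067 / 470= -171508.65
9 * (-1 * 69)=-621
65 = 65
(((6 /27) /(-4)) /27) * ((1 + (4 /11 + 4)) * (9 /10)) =-0.01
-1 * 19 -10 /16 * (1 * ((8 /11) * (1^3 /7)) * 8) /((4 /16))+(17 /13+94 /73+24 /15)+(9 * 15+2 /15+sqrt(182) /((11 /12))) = 12 * sqrt(182) /11+129614083 /1096095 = 132.97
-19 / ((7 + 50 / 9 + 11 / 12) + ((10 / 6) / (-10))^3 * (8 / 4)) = -1026 / 727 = -1.41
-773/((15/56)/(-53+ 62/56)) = 2246338/15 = 149755.87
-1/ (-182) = 1/ 182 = 0.01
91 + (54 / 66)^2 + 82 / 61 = 686534 / 7381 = 93.01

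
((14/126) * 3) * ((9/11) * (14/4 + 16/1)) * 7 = 819/22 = 37.23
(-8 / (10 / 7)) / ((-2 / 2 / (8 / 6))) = 112 / 15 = 7.47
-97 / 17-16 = -21.71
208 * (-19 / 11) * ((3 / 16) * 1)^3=-6669 / 2816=-2.37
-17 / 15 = -1.13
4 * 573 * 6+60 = 13812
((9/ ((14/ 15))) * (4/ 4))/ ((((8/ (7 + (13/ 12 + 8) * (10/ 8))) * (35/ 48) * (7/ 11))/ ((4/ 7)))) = 261657/ 9604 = 27.24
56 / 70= 4 / 5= 0.80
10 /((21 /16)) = 160 /21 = 7.62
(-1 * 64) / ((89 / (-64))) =4096 / 89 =46.02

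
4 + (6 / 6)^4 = 5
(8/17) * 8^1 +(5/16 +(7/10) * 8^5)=31200681/1360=22941.68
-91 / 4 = -22.75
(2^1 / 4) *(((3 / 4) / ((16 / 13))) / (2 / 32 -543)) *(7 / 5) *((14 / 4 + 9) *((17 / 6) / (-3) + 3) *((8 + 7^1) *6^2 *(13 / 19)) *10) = -7034625 / 94316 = -74.59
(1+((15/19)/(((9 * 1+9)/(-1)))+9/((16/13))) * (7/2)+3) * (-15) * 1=-268495/608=-441.60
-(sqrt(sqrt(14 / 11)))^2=-sqrt(154) / 11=-1.13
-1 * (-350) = 350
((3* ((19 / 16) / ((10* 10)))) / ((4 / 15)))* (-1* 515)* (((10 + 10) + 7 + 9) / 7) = -158517 / 448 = -353.83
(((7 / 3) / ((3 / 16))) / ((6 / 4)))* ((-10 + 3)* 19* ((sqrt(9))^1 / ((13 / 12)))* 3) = -119168 / 13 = -9166.77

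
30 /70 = 3 /7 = 0.43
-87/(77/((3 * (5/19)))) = -1305/1463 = -0.89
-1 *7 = -7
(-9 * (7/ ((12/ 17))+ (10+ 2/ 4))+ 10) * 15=-10425/ 4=-2606.25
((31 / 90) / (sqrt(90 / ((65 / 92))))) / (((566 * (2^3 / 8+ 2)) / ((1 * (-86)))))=-0.00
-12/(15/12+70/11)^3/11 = -92928/37595375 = -0.00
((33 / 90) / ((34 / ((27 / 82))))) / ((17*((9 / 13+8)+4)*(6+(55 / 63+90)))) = 2457 / 14462889400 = 0.00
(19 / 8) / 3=19 / 24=0.79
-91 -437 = -528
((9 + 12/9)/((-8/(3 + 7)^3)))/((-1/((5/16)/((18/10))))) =96875/432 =224.25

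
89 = 89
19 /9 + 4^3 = 66.11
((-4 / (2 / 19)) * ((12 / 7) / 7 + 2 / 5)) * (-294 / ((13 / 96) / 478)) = 1653069312 / 65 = 25431835.57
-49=-49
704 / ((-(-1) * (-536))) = -88 / 67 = -1.31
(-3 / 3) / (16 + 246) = -1 / 262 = -0.00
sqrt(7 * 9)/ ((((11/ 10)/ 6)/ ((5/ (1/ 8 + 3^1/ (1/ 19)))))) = 7200 * sqrt(7)/ 5027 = 3.79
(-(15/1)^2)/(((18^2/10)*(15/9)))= -25/6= -4.17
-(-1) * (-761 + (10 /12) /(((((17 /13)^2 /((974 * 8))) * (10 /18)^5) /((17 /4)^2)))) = 1619018699 /1250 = 1295214.96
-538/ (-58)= 269/ 29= 9.28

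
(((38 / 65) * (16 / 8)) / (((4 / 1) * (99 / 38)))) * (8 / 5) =5776 / 32175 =0.18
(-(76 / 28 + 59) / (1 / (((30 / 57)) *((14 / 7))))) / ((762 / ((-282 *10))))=4060800 / 16891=240.41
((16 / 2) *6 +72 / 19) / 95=984 / 1805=0.55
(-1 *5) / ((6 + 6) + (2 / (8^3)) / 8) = -10240 / 24577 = -0.42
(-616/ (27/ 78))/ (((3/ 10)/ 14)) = -83045.93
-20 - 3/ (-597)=-3979/ 199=-19.99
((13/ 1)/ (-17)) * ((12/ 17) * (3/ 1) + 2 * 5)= -2678/ 289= -9.27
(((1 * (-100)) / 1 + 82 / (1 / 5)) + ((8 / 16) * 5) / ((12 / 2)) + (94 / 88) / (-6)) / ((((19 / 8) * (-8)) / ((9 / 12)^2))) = -245709 / 26752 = -9.18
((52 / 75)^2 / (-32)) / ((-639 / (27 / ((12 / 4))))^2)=-169 / 56711250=-0.00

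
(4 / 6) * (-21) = -14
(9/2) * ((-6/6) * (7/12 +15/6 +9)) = -435/8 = -54.38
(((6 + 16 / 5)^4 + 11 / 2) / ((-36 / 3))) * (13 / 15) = -116503231 / 225000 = -517.79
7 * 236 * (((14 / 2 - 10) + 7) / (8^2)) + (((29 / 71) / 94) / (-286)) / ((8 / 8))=103.25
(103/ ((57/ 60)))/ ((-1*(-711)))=2060/ 13509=0.15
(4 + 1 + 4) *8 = 72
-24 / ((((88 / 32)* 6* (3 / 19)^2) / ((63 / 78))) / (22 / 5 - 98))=242592 / 55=4410.76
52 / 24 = 13 / 6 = 2.17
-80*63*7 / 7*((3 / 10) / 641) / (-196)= 54 / 4487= 0.01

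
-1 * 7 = -7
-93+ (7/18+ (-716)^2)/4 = 9221119/72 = 128071.10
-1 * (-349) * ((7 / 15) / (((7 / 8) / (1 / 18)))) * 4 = 5584 / 135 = 41.36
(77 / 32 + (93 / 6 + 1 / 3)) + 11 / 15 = 18.97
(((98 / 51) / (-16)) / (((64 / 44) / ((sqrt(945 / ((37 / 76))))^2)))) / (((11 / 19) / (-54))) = 150444945 / 10064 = 14948.82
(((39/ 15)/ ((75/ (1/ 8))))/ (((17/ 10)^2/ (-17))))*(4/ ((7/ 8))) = -208/ 1785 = -0.12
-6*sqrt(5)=-13.42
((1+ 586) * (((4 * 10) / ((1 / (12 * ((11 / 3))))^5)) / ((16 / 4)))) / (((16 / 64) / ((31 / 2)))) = 60019610562560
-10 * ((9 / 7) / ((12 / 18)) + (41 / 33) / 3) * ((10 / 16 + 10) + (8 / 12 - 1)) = -4010045 / 16632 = -241.10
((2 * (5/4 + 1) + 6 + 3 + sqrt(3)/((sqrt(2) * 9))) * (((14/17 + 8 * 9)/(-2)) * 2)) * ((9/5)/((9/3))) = -50139/85 - 619 * sqrt(6)/255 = -595.82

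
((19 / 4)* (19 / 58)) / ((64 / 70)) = 12635 / 7424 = 1.70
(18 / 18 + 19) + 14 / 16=167 / 8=20.88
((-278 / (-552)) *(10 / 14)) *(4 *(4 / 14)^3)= 5560 / 165669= 0.03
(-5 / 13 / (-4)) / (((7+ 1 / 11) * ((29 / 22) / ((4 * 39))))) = 605 / 377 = 1.60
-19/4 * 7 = -133/4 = -33.25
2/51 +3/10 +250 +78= 167453/510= 328.34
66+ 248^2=61570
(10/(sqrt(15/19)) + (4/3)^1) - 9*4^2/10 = -196/15 + 2*sqrt(285)/3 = -1.81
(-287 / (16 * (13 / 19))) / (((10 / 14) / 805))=-6145531 / 208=-29545.82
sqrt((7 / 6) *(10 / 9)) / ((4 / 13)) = 13 *sqrt(105) / 36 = 3.70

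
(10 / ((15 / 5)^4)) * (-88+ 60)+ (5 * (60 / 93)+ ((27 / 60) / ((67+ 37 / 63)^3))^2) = -1382680784901126518667617281 / 5986054225721828217867033600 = -0.23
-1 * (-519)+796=1315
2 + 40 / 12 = 5.33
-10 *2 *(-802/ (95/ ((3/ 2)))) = 4812/ 19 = 253.26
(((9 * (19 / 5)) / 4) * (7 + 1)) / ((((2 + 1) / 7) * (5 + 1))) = 133 / 5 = 26.60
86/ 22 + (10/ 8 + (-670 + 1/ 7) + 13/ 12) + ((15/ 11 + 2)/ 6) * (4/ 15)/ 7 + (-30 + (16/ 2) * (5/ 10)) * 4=-2659711/ 3465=-767.59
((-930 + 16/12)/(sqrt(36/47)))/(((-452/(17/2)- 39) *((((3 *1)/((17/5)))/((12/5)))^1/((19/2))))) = 15297926 *sqrt(47)/352575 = 297.46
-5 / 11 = -0.45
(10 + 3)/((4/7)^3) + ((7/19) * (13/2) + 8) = 97361/1216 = 80.07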